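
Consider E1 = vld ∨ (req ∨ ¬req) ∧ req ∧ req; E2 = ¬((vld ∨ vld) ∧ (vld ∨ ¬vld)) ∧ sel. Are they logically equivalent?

No

E1: vld ∨ (req ∨ ¬req) ∧ req ∧ req
    = vld ∨ req ∧ req   [complement / identity]
    = vld ∨ req   [idempotence]
E2: ¬((vld ∨ vld) ∧ (vld ∨ ¬vld)) ∧ sel
    = ¬(vld ∧ ¬vld ∨ vld) ∧ sel   [distribution]
    = ¬vld ∧ sel   [complement / identity]
These differ: at req=0, sel=0, vld=1, E1 = 1 but E2 = 0.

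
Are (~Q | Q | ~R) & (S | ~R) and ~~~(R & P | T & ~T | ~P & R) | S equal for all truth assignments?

E1: (~Q | Q | ~R) & (S | ~R)
    = ~R | (~Q | Q) & S   [distribution]
    = ~R | S   [complement / identity]
E2: ~~~(R & P | T & ~T | ~P & R) | S
    = ~~~(R & P | ~P & R) | S   [complement / identity]
    = ~~~R | S   [distribution]
    = ~R | S   [double negation]
Both reduce to ~R | S, so they are equivalent.

Yes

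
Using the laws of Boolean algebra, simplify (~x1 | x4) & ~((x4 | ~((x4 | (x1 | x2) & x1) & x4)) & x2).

(~x1 | x4) & ~x2

(~x1 | x4) & ~((x4 | ~((x4 | (x1 | x2) & x1) & x4)) & x2)
= (~x1 | x4) & ~((x4 | ~((x4 | x1) & x4)) & x2)   [absorption]
= (~x1 | x4) & ~((x4 | ~x4) & x2)   [absorption]
= (~x1 | x4) & ~x2   [complement / identity]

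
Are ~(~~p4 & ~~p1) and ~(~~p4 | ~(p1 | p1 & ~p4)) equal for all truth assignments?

No

E1: ~(~~p4 & ~~p1)
    = ~p4 | ~p1   — De Morgan
E2: ~(~~p4 | ~(p1 | p1 & ~p4))
    = ~(~~p4 | ~p1)   — absorption
    = ~p4 & p1   — De Morgan
These differ: at p1=0, p4=0, E1 = 1 but E2 = 0.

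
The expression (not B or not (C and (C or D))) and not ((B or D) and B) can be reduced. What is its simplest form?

(not B or not (C and (C or D))) and not ((B or D) and B)
= (not B or not C) and not ((B or D) and B)
= (not B or not C) and not B
= not B

not B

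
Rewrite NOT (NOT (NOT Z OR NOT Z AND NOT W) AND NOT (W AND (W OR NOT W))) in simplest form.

NOT Z OR W

NOT (NOT (NOT Z OR NOT Z AND NOT W) AND NOT (W AND (W OR NOT W)))
= NOT Z OR NOT Z AND NOT W OR W AND (W OR NOT W)
= NOT Z OR W AND (W OR NOT W)
= NOT Z OR W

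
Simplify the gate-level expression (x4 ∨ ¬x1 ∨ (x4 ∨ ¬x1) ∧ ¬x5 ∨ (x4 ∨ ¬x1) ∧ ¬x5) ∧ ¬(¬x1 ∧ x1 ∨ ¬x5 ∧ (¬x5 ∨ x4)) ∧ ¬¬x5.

(x4 ∨ ¬x1 ∨ (x4 ∨ ¬x1) ∧ ¬x5 ∨ (x4 ∨ ¬x1) ∧ ¬x5) ∧ ¬(¬x1 ∧ x1 ∨ ¬x5 ∧ (¬x5 ∨ x4)) ∧ ¬¬x5
= (x4 ∨ ¬x1 ∨ (x4 ∨ ¬x1) ∧ ¬x5 ∨ (x4 ∨ ¬x1) ∧ ¬x5) ∧ ¬(¬x5 ∧ (¬x5 ∨ x4)) ∧ ¬¬x5   — complement / identity
= (x4 ∨ ¬x1 ∨ (x4 ∨ ¬x1) ∧ ¬x5 ∨ (x4 ∨ ¬x1) ∧ ¬x5) ∧ ¬¬x5 ∧ ¬¬x5   — absorption
= (x4 ∨ ¬x1 ∨ (x4 ∨ ¬x1) ∧ ¬x5) ∧ ¬¬x5 ∧ ¬¬x5   — idempotence
= (x4 ∨ ¬x1) ∧ ¬¬x5 ∧ ¬¬x5   — absorption
= (x4 ∨ ¬x1) ∧ ¬¬x5   — idempotence
= (x4 ∨ ¬x1) ∧ x5   — double negation

(x4 ∨ ¬x1) ∧ x5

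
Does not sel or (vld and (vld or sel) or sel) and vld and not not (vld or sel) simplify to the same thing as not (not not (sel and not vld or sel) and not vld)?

E1: not sel or (vld and (vld or sel) or sel) and vld and not not (vld or sel)
    = not sel or (vld and (vld or sel) or sel) and vld and (vld or sel)   (double negation)
    = not sel or vld and (vld or sel)   (absorption)
    = not sel or vld   (absorption)
E2: not (not not (sel and not vld or sel) and not vld)
    = not (not not sel and not vld)   (absorption)
    = not sel or vld   (De Morgan)
Both reduce to not sel or vld, so they are equivalent.

Yes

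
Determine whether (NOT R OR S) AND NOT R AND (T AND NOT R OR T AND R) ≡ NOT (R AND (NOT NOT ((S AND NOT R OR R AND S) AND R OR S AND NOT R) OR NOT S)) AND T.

Yes

E1: (NOT R OR S) AND NOT R AND (T AND NOT R OR T AND R)
    = (NOT R OR S) AND NOT R AND T   (distribution)
    = NOT R AND T   (absorption)
E2: NOT (R AND (NOT NOT ((S AND NOT R OR R AND S) AND R OR S AND NOT R) OR NOT S)) AND T
    = NOT (R AND (NOT NOT (S AND R OR S AND NOT R) OR NOT S)) AND T   (distribution)
    = NOT (R AND (S AND R OR S AND NOT R OR NOT S)) AND T   (double negation)
    = NOT (R AND (S OR NOT S)) AND T   (distribution)
    = NOT R AND T   (complement / identity)
Both reduce to NOT R AND T, so they are equivalent.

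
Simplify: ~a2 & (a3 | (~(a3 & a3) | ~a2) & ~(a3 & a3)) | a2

~a2 & (a3 | (~(a3 & a3) | ~a2) & ~(a3 & a3)) | a2
= ~a2 & (a3 | ~(a3 & a3)) | a2
= ~a2 & (a3 | ~a3) | a2
= ~a2 | a2
= 1

1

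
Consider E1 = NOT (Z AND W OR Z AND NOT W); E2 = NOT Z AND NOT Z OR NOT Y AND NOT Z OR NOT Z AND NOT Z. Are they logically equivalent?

E1: NOT (Z AND W OR Z AND NOT W)
    = NOT Z   — distribution
E2: NOT Z AND NOT Z OR NOT Y AND NOT Z OR NOT Z AND NOT Z
    = NOT Z AND (NOT Z OR NOT Y) OR NOT Z AND NOT Z   — distribution
    = NOT Z AND (NOT Z OR NOT Y) OR NOT Z   — idempotence
    = NOT Z OR NOT Z   — absorption
    = NOT Z   — idempotence
Both reduce to NOT Z, so they are equivalent.

Yes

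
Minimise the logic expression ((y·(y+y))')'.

y

((y·(y+y))')'
= y·(y+y)   — double negation
= y·y   — idempotence
= y   — idempotence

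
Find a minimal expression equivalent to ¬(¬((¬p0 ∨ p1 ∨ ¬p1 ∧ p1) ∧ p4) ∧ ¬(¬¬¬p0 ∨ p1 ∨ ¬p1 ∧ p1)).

¬(¬((¬p0 ∨ p1 ∨ ¬p1 ∧ p1) ∧ p4) ∧ ¬(¬¬¬p0 ∨ p1 ∨ ¬p1 ∧ p1))
= ¬(¬((¬p0 ∨ p1 ∨ ¬p1 ∧ p1) ∧ p4) ∧ ¬(¬p0 ∨ p1 ∨ ¬p1 ∧ p1))   (double negation)
= (¬p0 ∨ p1 ∨ ¬p1 ∧ p1) ∧ p4 ∨ ¬p0 ∨ p1 ∨ ¬p1 ∧ p1   (De Morgan)
= ¬p0 ∨ p1 ∨ ¬p1 ∧ p1   (absorption)
= ¬p0 ∨ p1   (complement / identity)

¬p0 ∨ p1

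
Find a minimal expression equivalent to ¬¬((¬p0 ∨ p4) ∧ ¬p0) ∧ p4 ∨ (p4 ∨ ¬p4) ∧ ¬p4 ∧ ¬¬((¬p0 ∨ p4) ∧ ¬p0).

¬¬((¬p0 ∨ p4) ∧ ¬p0) ∧ p4 ∨ (p4 ∨ ¬p4) ∧ ¬p4 ∧ ¬¬((¬p0 ∨ p4) ∧ ¬p0)
= ¬¬((¬p0 ∨ p4) ∧ ¬p0) ∧ p4 ∨ ¬p4 ∧ ¬¬((¬p0 ∨ p4) ∧ ¬p0)   (complement / identity)
= ¬¬((¬p0 ∨ p4) ∧ ¬p0)   (distribution)
= ¬¬¬p0   (absorption)
= ¬p0   (double negation)

¬p0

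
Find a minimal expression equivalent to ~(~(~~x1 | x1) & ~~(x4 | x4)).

x1 | ~x4

~(~(~~x1 | x1) & ~~(x4 | x4))
= ~(~(~~x1 | x1) & ~~x4)   [idempotence]
= ~~x1 | x1 | ~x4   [De Morgan]
= x1 | x1 | ~x4   [double negation]
= x1 | ~x4   [idempotence]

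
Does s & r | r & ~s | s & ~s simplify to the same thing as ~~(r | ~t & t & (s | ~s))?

E1: s & r | r & ~s | s & ~s
    = r | s & ~s   (distribution)
    = r   (complement / identity)
E2: ~~(r | ~t & t & (s | ~s))
    = ~~(r | ~t & t)   (complement / identity)
    = ~~r   (complement / identity)
    = r   (double negation)
Both reduce to r, so they are equivalent.

Yes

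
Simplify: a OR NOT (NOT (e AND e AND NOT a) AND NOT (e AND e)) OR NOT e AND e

a OR NOT (NOT (e AND e AND NOT a) AND NOT (e AND e)) OR NOT e AND e
= a OR e AND e AND NOT a OR e AND e OR NOT e AND e
= a OR e AND e OR NOT e AND e
= a OR e

a OR e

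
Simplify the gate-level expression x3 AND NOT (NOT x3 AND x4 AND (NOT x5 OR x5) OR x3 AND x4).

x3 AND NOT (NOT x3 AND x4 AND (NOT x5 OR x5) OR x3 AND x4)
= x3 AND NOT (NOT x3 AND x4 OR x3 AND x4)   (complement / identity)
= x3 AND NOT x4   (distribution)

x3 AND NOT x4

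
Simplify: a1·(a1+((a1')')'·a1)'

0

a1·(a1+((a1')')'·a1)'
= a1·(a1+a1'·a1)'   — double negation
= a1·a1'   — complement / identity
= 0   — complement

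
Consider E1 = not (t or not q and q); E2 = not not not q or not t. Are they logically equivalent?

No

E1: not (t or not q and q)
    = not t   [complement / identity]
E2: not not not q or not t
    = not q or not t   [double negation]
These differ: at q=0, t=1, E1 = 0 but E2 = 1.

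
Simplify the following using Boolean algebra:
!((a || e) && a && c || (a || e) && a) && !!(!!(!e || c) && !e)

!a && !e

!((a || e) && a && c || (a || e) && a) && !!(!!(!e || c) && !e)
= !((a || e) && a) && !!(!!(!e || c) && !e)   — absorption
= !a && !!(!!(!e || c) && !e)   — absorption
= !a && !!((!e || c) && !e)   — double negation
= !a && !!!e   — absorption
= !a && !e   — double negation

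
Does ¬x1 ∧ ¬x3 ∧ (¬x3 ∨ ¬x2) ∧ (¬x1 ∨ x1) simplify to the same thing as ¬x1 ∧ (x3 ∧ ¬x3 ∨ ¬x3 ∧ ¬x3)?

Yes

E1: ¬x1 ∧ ¬x3 ∧ (¬x3 ∨ ¬x2) ∧ (¬x1 ∨ x1)
    = ¬x1 ∧ ¬x3 ∧ (¬x3 ∨ ¬x2)
    = ¬x1 ∧ ¬x3
E2: ¬x1 ∧ (x3 ∧ ¬x3 ∨ ¬x3 ∧ ¬x3)
    = ¬x1 ∧ ¬x3
Both reduce to ¬x1 ∧ ¬x3, so they are equivalent.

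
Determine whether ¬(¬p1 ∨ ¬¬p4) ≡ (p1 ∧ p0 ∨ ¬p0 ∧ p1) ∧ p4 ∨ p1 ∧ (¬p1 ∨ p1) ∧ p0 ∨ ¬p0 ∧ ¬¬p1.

No

E1: ¬(¬p1 ∨ ¬¬p4)
    = p1 ∧ ¬p4
E2: (p1 ∧ p0 ∨ ¬p0 ∧ p1) ∧ p4 ∨ p1 ∧ (¬p1 ∨ p1) ∧ p0 ∨ ¬p0 ∧ ¬¬p1
    = (p1 ∧ p0 ∨ ¬p0 ∧ p1) ∧ p4 ∨ p1 ∧ (¬p1 ∨ p1) ∧ p0 ∨ ¬p0 ∧ p1
    = (p1 ∧ p0 ∨ ¬p0 ∧ p1) ∧ p4 ∨ p1 ∧ p0 ∨ ¬p0 ∧ p1
    = p1 ∧ p0 ∨ ¬p0 ∧ p1
    = p1
These differ: at p0=0, p1=1, p4=1, E1 = 0 but E2 = 1.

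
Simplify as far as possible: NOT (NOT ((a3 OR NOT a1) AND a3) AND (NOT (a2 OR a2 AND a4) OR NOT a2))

NOT (NOT ((a3 OR NOT a1) AND a3) AND (NOT (a2 OR a2 AND a4) OR NOT a2))
= NOT (NOT ((a3 OR NOT a1) AND a3) AND (NOT a2 OR NOT a2))   (absorption)
= NOT (NOT ((a3 OR NOT a1) AND a3) AND NOT a2)   (idempotence)
= (a3 OR NOT a1) AND a3 OR a2   (De Morgan)
= a3 OR a2   (absorption)

a3 OR a2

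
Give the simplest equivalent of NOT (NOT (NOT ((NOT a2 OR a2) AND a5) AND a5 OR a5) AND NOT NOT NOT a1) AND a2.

NOT (NOT (NOT ((NOT a2 OR a2) AND a5) AND a5 OR a5) AND NOT NOT NOT a1) AND a2
= NOT (NOT (NOT a5 AND a5 OR a5) AND NOT NOT NOT a1) AND a2   [complement / identity]
= NOT (NOT a5 AND NOT NOT NOT a1) AND a2   [complement / identity]
= NOT (NOT a5 AND NOT a1) AND a2   [double negation]
= (a5 OR a1) AND a2   [De Morgan]

(a5 OR a1) AND a2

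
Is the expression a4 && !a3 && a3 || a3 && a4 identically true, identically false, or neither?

neither

a4 && !a3 && a3 || a3 && a4
= a3 && (a4 && !a3 || a4)   (distribution)
= a3 && a4   (absorption)
This depends on a3, a4, so it is not a constant.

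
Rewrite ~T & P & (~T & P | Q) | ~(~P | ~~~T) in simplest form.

P

~T & P & (~T & P | Q) | ~(~P | ~~~T)
= ~T & P | ~(~P | ~~~T)   [absorption]
= ~T & P | ~(~P | ~T)   [double negation]
= ~T & P | P & T   [De Morgan]
= P   [distribution]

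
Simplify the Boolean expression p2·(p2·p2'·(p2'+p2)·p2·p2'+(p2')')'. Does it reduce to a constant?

p2·(p2·p2'·(p2'+p2)·p2·p2'+(p2')')'
= p2·(p2·p2'·(p2'+p2)·p2·p2'+p2)'   [double negation]
= p2·(p2·p2'·p2·p2'+p2)'   [complement / identity]
= p2·(p2·p2'+p2)'   [idempotence]
= p2·p2'   [complement / identity]
= 0   [complement]

0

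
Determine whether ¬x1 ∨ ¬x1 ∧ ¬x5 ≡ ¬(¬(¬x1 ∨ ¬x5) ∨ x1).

Yes

E1: ¬x1 ∨ ¬x1 ∧ ¬x5
    = ¬x1   (absorption)
E2: ¬(¬(¬x1 ∨ ¬x5) ∨ x1)
    = ¬(x1 ∧ x5 ∨ x1)   (De Morgan)
    = ¬x1   (absorption)
Both reduce to ¬x1, so they are equivalent.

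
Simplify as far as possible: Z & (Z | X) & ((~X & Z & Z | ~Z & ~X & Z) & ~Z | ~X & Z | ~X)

Z & (Z | X) & ((~X & Z & Z | ~Z & ~X & Z) & ~Z | ~X & Z | ~X)
= Z & (Z | X) & (~X & Z & ~Z | ~X & Z | ~X)   (distribution)
= Z & (~X & Z & ~Z | ~X & Z | ~X)   (absorption)
= Z & (~X & Z | ~X)   (absorption)
= Z & ~X   (absorption)

Z & ~X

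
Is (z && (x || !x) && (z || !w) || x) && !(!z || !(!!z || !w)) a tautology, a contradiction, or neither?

neither

(z && (x || !x) && (z || !w) || x) && !(!z || !(!!z || !w))
= (z && (z || !w) || x) && !(!z || !(!!z || !w))
= (z && (z || !w) || x) && z && (!!z || !w)
= (z && (z || !w) || x) && z && (z || !w)
= z && (z || !w)
= z
This depends on z, so it is not a constant.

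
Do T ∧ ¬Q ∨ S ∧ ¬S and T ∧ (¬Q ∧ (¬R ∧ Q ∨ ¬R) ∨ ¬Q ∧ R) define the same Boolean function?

Yes

E1: T ∧ ¬Q ∨ S ∧ ¬S
    = T ∧ ¬Q   [complement / identity]
E2: T ∧ (¬Q ∧ (¬R ∧ Q ∨ ¬R) ∨ ¬Q ∧ R)
    = T ∧ (¬Q ∧ ¬R ∨ ¬Q ∧ R)   [absorption]
    = T ∧ ¬Q   [distribution]
Both reduce to T ∧ ¬Q, so they are equivalent.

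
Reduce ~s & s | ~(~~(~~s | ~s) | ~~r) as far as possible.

0

~s & s | ~(~~(~~s | ~s) | ~~r)
= ~s & s | ~(~(~s & s) | ~~r)   — De Morgan
= ~s & s | ~s & s & ~r   — De Morgan
= ~s & s   — absorption
= 0   — complement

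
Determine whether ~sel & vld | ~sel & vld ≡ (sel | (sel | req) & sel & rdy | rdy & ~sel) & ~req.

No

E1: ~sel & vld | ~sel & vld
    = ~sel & vld   (idempotence)
E2: (sel | (sel | req) & sel & rdy | rdy & ~sel) & ~req
    = (sel | sel & rdy | rdy & ~sel) & ~req   (absorption)
    = (sel | rdy) & ~req   (distribution)
These differ: at rdy=1, req=0, sel=1, vld=1, E1 = 0 but E2 = 1.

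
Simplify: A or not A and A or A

A

A or not A and A or A
= A or A   [complement / identity]
= A   [idempotence]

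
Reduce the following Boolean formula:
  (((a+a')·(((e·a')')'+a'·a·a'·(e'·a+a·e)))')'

e·a'

(((a+a')·(((e·a')')'+a'·a·a'·(e'·a+a·e)))')'
= (((a+a')·(((e·a')')'+a'·a·a'·a))')'   [distribution]
= (((a+a')·(((e·a')')'+a'·a))')'   [idempotence]
= (a+a')·(((e·a')')'+a'·a)   [double negation]
= ((e·a')')'+a'·a   [complement / identity]
= ((e·a')')'   [complement / identity]
= e·a'   [double negation]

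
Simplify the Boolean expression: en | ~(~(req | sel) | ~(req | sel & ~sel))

en | ~(~(req | sel) | ~(req | sel & ~sel))
= en | ~(~(req | sel) | ~req)   (complement / identity)
= en | (req | sel) & req   (De Morgan)
= en | req   (absorption)

en | req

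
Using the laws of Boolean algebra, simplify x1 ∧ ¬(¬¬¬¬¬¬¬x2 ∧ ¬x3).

x1 ∧ ¬(¬¬¬¬¬¬¬x2 ∧ ¬x3)
= x1 ∧ (¬¬¬¬¬¬x2 ∨ x3)
= x1 ∧ (¬¬¬¬x2 ∨ x3)
= x1 ∧ (¬¬x2 ∨ x3)
= x1 ∧ (x2 ∨ x3)

x1 ∧ (x2 ∨ x3)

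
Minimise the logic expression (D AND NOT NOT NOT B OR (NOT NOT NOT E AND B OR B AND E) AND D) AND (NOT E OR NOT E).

D AND NOT E

(D AND NOT NOT NOT B OR (NOT NOT NOT E AND B OR B AND E) AND D) AND (NOT E OR NOT E)
= (D AND NOT NOT NOT B OR (NOT E AND B OR B AND E) AND D) AND (NOT E OR NOT E)   — double negation
= (D AND NOT B OR (NOT E AND B OR B AND E) AND D) AND (NOT E OR NOT E)   — double negation
= (D AND NOT B OR B AND D) AND (NOT E OR NOT E)   — distribution
= (D AND NOT B OR B AND D) AND NOT E   — idempotence
= D AND NOT E   — distribution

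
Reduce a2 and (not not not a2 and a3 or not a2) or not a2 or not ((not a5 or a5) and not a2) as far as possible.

True

a2 and (not not not a2 and a3 or not a2) or not a2 or not ((not a5 or a5) and not a2)
= a2 and (not a2 and a3 or not a2) or not a2 or not ((not a5 or a5) and not a2)   (double negation)
= a2 and (not a2 and a3 or not a2) or not a2 or not not a2   (complement / identity)
= a2 and (not a2 and a3 or not a2) or not a2 or a2   (double negation)
= a2 and not a2 or not a2 or a2   (absorption)
= not a2 or a2   (complement / identity)
= True   (complement)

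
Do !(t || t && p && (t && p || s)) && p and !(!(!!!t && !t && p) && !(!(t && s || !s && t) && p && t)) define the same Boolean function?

E1: !(t || t && p && (t && p || s)) && p
    = !(t || t && p) && p   (absorption)
    = !t && p   (absorption)
E2: !(!(!!!t && !t && p) && !(!(t && s || !s && t) && p && t))
    = !(!(!!!t && !t && p) && !(!t && p && t))   (distribution)
    = !(!(!t && !t && p) && !(!t && p && t))   (double negation)
    = !t && !t && p || !t && p && t   (De Morgan)
    = !t && p   (distribution)
Both reduce to !t && p, so they are equivalent.

Yes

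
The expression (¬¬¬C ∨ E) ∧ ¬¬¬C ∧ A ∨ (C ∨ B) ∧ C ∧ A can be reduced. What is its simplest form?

(¬¬¬C ∨ E) ∧ ¬¬¬C ∧ A ∨ (C ∨ B) ∧ C ∧ A
= ¬¬¬C ∧ A ∨ (C ∨ B) ∧ C ∧ A   — absorption
= ¬C ∧ A ∨ (C ∨ B) ∧ C ∧ A   — double negation
= ¬C ∧ A ∨ C ∧ A   — absorption
= A   — distribution

A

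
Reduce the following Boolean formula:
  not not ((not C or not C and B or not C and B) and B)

not C and B

not not ((not C or not C and B or not C and B) and B)
= not not ((not C or not C and B) and B)
= (not C or not C and B) and B
= not C and B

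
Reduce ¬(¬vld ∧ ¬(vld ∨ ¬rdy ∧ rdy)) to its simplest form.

¬(¬vld ∧ ¬(vld ∨ ¬rdy ∧ rdy))
= ¬(¬vld ∧ ¬vld)   — complement / identity
= ¬¬vld   — idempotence
= vld   — double negation

vld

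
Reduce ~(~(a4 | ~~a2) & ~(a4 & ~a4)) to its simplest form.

~(~(a4 | ~~a2) & ~(a4 & ~a4))
= a4 | ~~a2 | a4 & ~a4   — De Morgan
= a4 | ~~a2   — complement / identity
= a4 | a2   — double negation

a4 | a2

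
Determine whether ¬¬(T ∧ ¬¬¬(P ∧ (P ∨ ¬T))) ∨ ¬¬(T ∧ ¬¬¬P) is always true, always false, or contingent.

contingent

¬¬(T ∧ ¬¬¬(P ∧ (P ∨ ¬T))) ∨ ¬¬(T ∧ ¬¬¬P)
= ¬¬(T ∧ ¬¬¬P) ∨ ¬¬(T ∧ ¬¬¬P)   — absorption
= ¬¬(T ∧ ¬¬¬P)   — idempotence
= ¬¬(T ∧ ¬P)   — double negation
= T ∧ ¬P   — double negation
This depends on P, T, so it is not a constant.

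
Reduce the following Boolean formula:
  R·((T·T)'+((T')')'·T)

R·((T·T)'+((T')')'·T)
= R·((T·T)'+T'·T)   (double negation)
= R·(T·T)'   (complement / identity)
= R·T'   (idempotence)

R·T'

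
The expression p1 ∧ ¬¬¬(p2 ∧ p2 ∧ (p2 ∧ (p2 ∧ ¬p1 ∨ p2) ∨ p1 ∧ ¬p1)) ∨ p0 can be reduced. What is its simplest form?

p1 ∧ ¬p2 ∨ p0

p1 ∧ ¬¬¬(p2 ∧ p2 ∧ (p2 ∧ (p2 ∧ ¬p1 ∨ p2) ∨ p1 ∧ ¬p1)) ∨ p0
= p1 ∧ ¬(p2 ∧ p2 ∧ (p2 ∧ (p2 ∧ ¬p1 ∨ p2) ∨ p1 ∧ ¬p1)) ∨ p0   (double negation)
= p1 ∧ ¬(p2 ∧ p2 ∧ (p2 ∧ p2 ∨ p1 ∧ ¬p1)) ∨ p0   (absorption)
= p1 ∧ ¬(p2 ∧ p2 ∧ p2 ∧ p2) ∨ p0   (complement / identity)
= p1 ∧ ¬(p2 ∧ p2) ∨ p0   (idempotence)
= p1 ∧ ¬p2 ∨ p0   (idempotence)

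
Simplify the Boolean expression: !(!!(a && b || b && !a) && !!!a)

!(!!(a && b || b && !a) && !!!a)
= !(!!b && !!!a)
= !b || !!a
= !b || a

!b || a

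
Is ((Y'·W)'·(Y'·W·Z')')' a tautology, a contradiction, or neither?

((Y'·W)'·(Y'·W·Z')')'
= Y'·W+Y'·W·Z'   (De Morgan)
= Y'·W   (absorption)
This depends on W, Y, so it is not a constant.

neither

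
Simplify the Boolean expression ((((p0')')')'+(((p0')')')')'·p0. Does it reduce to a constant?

((((p0')')')'+(((p0')')')')'·p0
= ((((p0')')')')'·p0   (idempotence)
= ((p0')')'·p0   (double negation)
= p0'·p0   (double negation)
= 0   (complement)

0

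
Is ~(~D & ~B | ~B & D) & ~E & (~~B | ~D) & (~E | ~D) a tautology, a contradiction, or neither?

neither

~(~D & ~B | ~B & D) & ~E & (~~B | ~D) & (~E | ~D)
= ~(~D & ~B | ~B & D) & ~E & (~~B & ~E | ~D)   [distribution]
= ~~B & ~E & (~~B & ~E | ~D)   [distribution]
= ~~B & ~E   [absorption]
= B & ~E   [double negation]
This depends on B, E, so it is not a constant.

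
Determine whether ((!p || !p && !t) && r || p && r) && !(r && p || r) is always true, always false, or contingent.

((!p || !p && !t) && r || p && r) && !(r && p || r)
= (!p && r || p && r) && !(r && p || r)
= (!p && r || p && r) && !r
= r && !r
= false

always false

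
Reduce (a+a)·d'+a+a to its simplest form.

(a+a)·d'+a+a
= a+a   [absorption]
= a   [idempotence]

a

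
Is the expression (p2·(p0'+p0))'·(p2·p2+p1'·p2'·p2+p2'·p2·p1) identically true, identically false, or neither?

identically false

(p2·(p0'+p0))'·(p2·p2+p1'·p2'·p2+p2'·p2·p1)
= p2'·(p2·p2+p1'·p2'·p2+p2'·p2·p1)   (complement / identity)
= p2'·(p2·p2+p2'·p2)   (distribution)
= p2'·p2   (distribution)
= 0   (complement)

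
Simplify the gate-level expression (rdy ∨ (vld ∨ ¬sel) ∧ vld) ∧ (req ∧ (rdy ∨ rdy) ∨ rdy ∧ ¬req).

rdy

(rdy ∨ (vld ∨ ¬sel) ∧ vld) ∧ (req ∧ (rdy ∨ rdy) ∨ rdy ∧ ¬req)
= (rdy ∨ (vld ∨ ¬sel) ∧ vld) ∧ (req ∧ rdy ∨ rdy ∧ ¬req)   (idempotence)
= (rdy ∨ vld) ∧ (req ∧ rdy ∨ rdy ∧ ¬req)   (absorption)
= (rdy ∨ vld) ∧ rdy   (distribution)
= rdy   (absorption)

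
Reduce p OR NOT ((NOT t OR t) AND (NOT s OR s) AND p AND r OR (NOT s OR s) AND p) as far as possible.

TRUE

p OR NOT ((NOT t OR t) AND (NOT s OR s) AND p AND r OR (NOT s OR s) AND p)
= p OR NOT ((NOT s OR s) AND p AND r OR (NOT s OR s) AND p)   (complement / identity)
= p OR NOT ((NOT s OR s) AND p)   (absorption)
= p OR NOT p   (complement / identity)
= TRUE   (complement)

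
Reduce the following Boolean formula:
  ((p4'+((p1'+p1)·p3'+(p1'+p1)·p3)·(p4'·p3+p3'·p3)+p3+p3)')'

p4'+p3

((p4'+((p1'+p1)·p3'+(p1'+p1)·p3)·(p4'·p3+p3'·p3)+p3+p3)')'
= ((p4'+(p1'+p1)·(p4'·p3+p3'·p3)+p3+p3)')'   [distribution]
= ((p4'+p4'·p3+p3'·p3+p3+p3)')'   [complement / identity]
= ((p4'+p4'·p3+p3+p3)')'   [complement / identity]
= p4'+p4'·p3+p3+p3   [double negation]
= p4'+p3+p3   [absorption]
= p4'+p3   [idempotence]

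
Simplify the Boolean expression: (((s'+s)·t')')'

(((s'+s)·t')')'
= ((t')')'
= t'

t'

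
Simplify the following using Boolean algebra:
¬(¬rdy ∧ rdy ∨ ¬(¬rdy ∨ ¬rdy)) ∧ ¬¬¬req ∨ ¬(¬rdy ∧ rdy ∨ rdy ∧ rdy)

¬(¬rdy ∧ rdy ∨ ¬(¬rdy ∨ ¬rdy)) ∧ ¬¬¬req ∨ ¬(¬rdy ∧ rdy ∨ rdy ∧ rdy)
= ¬(¬rdy ∧ rdy ∨ ¬(¬rdy ∨ ¬rdy)) ∧ ¬req ∨ ¬(¬rdy ∧ rdy ∨ rdy ∧ rdy)   — double negation
= ¬(¬rdy ∧ rdy ∨ rdy ∧ rdy) ∧ ¬req ∨ ¬(¬rdy ∧ rdy ∨ rdy ∧ rdy)   — De Morgan
= ¬(¬rdy ∧ rdy ∨ rdy ∧ rdy)   — absorption
= ¬rdy   — distribution

¬rdy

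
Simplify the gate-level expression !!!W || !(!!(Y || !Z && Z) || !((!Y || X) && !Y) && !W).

!W || !Y

!!!W || !(!!(Y || !Z && Z) || !((!Y || X) && !Y) && !W)
= !!!W || !(!!Y || !((!Y || X) && !Y) && !W)   [complement / identity]
= !W || !(!!Y || !((!Y || X) && !Y) && !W)   [double negation]
= !W || !(!!Y || !!Y && !W)   [absorption]
= !W || !!!Y   [absorption]
= !W || !Y   [double negation]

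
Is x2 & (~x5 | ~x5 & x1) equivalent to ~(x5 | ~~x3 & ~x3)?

No

E1: x2 & (~x5 | ~x5 & x1)
    = x2 & ~x5   (absorption)
E2: ~(x5 | ~~x3 & ~x3)
    = ~(x5 | x3 & ~x3)   (double negation)
    = ~x5   (complement / identity)
These differ: at x1=0, x2=0, x3=0, x5=0, E1 = 0 but E2 = 1.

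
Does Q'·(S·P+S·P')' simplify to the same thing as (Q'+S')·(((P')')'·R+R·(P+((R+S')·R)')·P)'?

No

E1: Q'·(S·P+S·P')'
    = Q'·S'   [distribution]
E2: (Q'+S')·(((P')')'·R+R·(P+((R+S')·R)')·P)'
    = (Q'+S')·(((P')')'·R+R·(P+R')·P)'   [absorption]
    = (Q'+S')·(P'·R+R·(P+R')·P)'   [double negation]
    = (Q'+S')·(P'·R+R·P)'   [absorption]
    = (Q'+S')·R'   [distribution]
These differ: at P=0, Q=1, R=0, S=0, E1 = 0 but E2 = 1.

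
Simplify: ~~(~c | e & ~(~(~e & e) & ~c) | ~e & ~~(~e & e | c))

1

~~(~c | e & ~(~(~e & e) & ~c) | ~e & ~~(~e & e | c))
= ~~(~c | e & (~e & e | c) | ~e & ~~(~e & e | c))   — De Morgan
= ~~(~c | e & (~e & e | c) | ~e & (~e & e | c))   — double negation
= ~c | e & (~e & e | c) | ~e & (~e & e | c)   — double negation
= ~c | ~e & e | c   — distribution
= ~c | c   — complement / identity
= 1   — complement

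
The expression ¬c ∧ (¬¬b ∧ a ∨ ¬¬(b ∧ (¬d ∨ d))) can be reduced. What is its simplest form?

¬c ∧ b

¬c ∧ (¬¬b ∧ a ∨ ¬¬(b ∧ (¬d ∨ d)))
= ¬c ∧ (¬¬b ∧ a ∨ ¬¬b)   — complement / identity
= ¬c ∧ ¬¬b   — absorption
= ¬c ∧ b   — double negation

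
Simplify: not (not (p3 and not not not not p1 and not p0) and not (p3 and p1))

not (not (p3 and not not not not p1 and not p0) and not (p3 and p1))
= not (not (p3 and not not p1 and not p0) and not (p3 and p1))   (double negation)
= not (not (p3 and p1 and not p0) and not (p3 and p1))   (double negation)
= p3 and p1 and not p0 or p3 and p1   (De Morgan)
= p3 and p1   (absorption)

p3 and p1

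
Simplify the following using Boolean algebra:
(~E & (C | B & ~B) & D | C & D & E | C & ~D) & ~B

(~E & (C | B & ~B) & D | C & D & E | C & ~D) & ~B
= (~E & C & D | C & D & E | C & ~D) & ~B   (complement / identity)
= (C & D | C & ~D) & ~B   (distribution)
= C & ~B   (distribution)

C & ~B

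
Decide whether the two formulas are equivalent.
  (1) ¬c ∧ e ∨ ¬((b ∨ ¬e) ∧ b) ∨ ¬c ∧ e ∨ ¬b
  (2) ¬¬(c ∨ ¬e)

No

E1: ¬c ∧ e ∨ ¬((b ∨ ¬e) ∧ b) ∨ ¬c ∧ e ∨ ¬b
    = ¬c ∧ e ∨ ¬b ∨ ¬c ∧ e ∨ ¬b   — absorption
    = ¬c ∧ e ∨ ¬b   — idempotence
E2: ¬¬(c ∨ ¬e)
    = c ∨ ¬e   — double negation
These differ: at b=1, c=0, e=0, E1 = 0 but E2 = 1.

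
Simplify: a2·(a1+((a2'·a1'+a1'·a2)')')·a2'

0

a2·(a1+((a2'·a1'+a1'·a2)')')·a2'
= a2·(a1+((a1')')')·a2'   (distribution)
= a2·(a1+a1')·a2'   (double negation)
= a2·a2'   (complement / identity)
= 0   (complement)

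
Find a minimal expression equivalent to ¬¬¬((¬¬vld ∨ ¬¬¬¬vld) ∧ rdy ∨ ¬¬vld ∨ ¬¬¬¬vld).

¬¬¬((¬¬vld ∨ ¬¬¬¬vld) ∧ rdy ∨ ¬¬vld ∨ ¬¬¬¬vld)
= ¬¬¬(¬¬vld ∨ ¬¬¬¬vld)   — absorption
= ¬¬¬(¬¬vld ∨ ¬¬vld)   — double negation
= ¬¬¬¬¬vld   — idempotence
= ¬¬¬vld   — double negation
= ¬vld   — double negation

¬vld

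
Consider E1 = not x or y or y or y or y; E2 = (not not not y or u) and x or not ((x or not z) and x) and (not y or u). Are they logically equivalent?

E1: not x or y or y or y or y
    = not x or y or y   (idempotence)
    = not x or y   (idempotence)
E2: (not not not y or u) and x or not ((x or not z) and x) and (not y or u)
    = (not y or u) and x or not ((x or not z) and x) and (not y or u)   (double negation)
    = (not y or u) and x or not x and (not y or u)   (absorption)
    = not y or u   (distribution)
These differ: at u=0, x=1, y=1, z=0, E1 = 1 but E2 = 0.

No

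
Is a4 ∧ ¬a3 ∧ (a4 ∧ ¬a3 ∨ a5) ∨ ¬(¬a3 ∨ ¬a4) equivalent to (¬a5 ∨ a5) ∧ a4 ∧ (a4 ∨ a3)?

Yes

E1: a4 ∧ ¬a3 ∧ (a4 ∧ ¬a3 ∨ a5) ∨ ¬(¬a3 ∨ ¬a4)
    = a4 ∧ ¬a3 ∨ ¬(¬a3 ∨ ¬a4)
    = a4 ∧ ¬a3 ∨ a3 ∧ a4
    = a4
E2: (¬a5 ∨ a5) ∧ a4 ∧ (a4 ∨ a3)
    = (¬a5 ∨ a5) ∧ a4
    = a4
Both reduce to a4, so they are equivalent.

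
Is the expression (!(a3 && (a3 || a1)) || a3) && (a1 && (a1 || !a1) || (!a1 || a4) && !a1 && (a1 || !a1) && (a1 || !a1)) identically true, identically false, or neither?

identically true

(!(a3 && (a3 || a1)) || a3) && (a1 && (a1 || !a1) || (!a1 || a4) && !a1 && (a1 || !a1) && (a1 || !a1))
= (!(a3 && (a3 || a1)) || a3) && (a1 && (a1 || !a1) || (!a1 || a4) && !a1 && (a1 || !a1))   (idempotence)
= (!a3 || a3) && (a1 && (a1 || !a1) || (!a1 || a4) && !a1 && (a1 || !a1))   (absorption)
= (!a3 || a3) && (a1 && (a1 || !a1) || !a1 && (a1 || !a1))   (absorption)
= a1 && (a1 || !a1) || !a1 && (a1 || !a1)   (complement / identity)
= a1 || !a1   (distribution)
= true   (complement)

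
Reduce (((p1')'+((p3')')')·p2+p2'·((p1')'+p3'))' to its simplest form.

(((p1')'+((p3')')')·p2+p2'·((p1')'+p3'))'
= (((p1')'+p3')·p2+p2'·((p1')'+p3'))'   (double negation)
= ((p1')'+p3')'   (distribution)
= p1'·p3   (De Morgan)

p1'·p3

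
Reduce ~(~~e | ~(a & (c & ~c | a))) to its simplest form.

~(~~e | ~(a & (c & ~c | a)))
= ~(~~e | ~(a & a))   [complement / identity]
= ~(~~e | ~a)   [idempotence]
= ~e & a   [De Morgan]

~e & a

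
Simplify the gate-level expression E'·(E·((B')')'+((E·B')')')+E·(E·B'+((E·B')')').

E·B'

E'·(E·((B')')'+((E·B')')')+E·(E·B'+((E·B')')')
= E'·(E·((B')')'+((E·B')')')+E·(E·B'+E·B')   [double negation]
= E'·(E·((B')')'+E·B')+E·(E·B'+E·B')   [double negation]
= E'·(E·B'+E·B')+E·(E·B'+E·B')   [double negation]
= (E'+E)·(E·B'+E·B')   [distribution]
= (E'+E)·E·B'   [idempotence]
= E·B'   [complement / identity]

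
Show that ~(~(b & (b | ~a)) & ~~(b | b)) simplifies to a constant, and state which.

1

~(~(b & (b | ~a)) & ~~(b | b))
= ~(~b & ~~(b | b))
= b | ~(b | b)
= b | ~b
= 1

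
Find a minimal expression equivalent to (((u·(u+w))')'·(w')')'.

u'+w'

(((u·(u+w))')'·(w')')'
= ((u')'·(w')')'   (absorption)
= u'+w'   (De Morgan)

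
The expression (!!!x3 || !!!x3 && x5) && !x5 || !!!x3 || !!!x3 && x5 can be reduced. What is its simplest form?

(!!!x3 || !!!x3 && x5) && !x5 || !!!x3 || !!!x3 && x5
= !!!x3 || !!!x3 && x5   — absorption
= !!!x3   — absorption
= !x3   — double negation

!x3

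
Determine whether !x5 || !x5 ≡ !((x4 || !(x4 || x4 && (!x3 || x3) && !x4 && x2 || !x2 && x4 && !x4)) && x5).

Yes

E1: !x5 || !x5
    = !x5   [idempotence]
E2: !((x4 || !(x4 || x4 && (!x3 || x3) && !x4 && x2 || !x2 && x4 && !x4)) && x5)
    = !((x4 || !(x4 || x4 && !x4 && x2 || !x2 && x4 && !x4)) && x5)   [complement / identity]
    = !((x4 || !(x4 || x4 && !x4)) && x5)   [distribution]
    = !((x4 || !x4) && x5)   [complement / identity]
    = !x5   [complement / identity]
Both reduce to !x5, so they are equivalent.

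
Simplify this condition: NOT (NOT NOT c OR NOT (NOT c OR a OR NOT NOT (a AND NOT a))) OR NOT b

NOT c OR NOT b

NOT (NOT NOT c OR NOT (NOT c OR a OR NOT NOT (a AND NOT a))) OR NOT b
= NOT (NOT NOT c OR NOT (NOT c OR a OR a AND NOT a)) OR NOT b   [double negation]
= NOT (NOT NOT c OR NOT (NOT c OR a)) OR NOT b   [complement / identity]
= NOT c AND (NOT c OR a) OR NOT b   [De Morgan]
= NOT c OR NOT b   [absorption]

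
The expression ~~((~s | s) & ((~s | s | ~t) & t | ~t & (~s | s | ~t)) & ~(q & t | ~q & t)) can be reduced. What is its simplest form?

~~((~s | s) & ((~s | s | ~t) & t | ~t & (~s | s | ~t)) & ~(q & t | ~q & t))
= ~~((~s | s) & (~s | s | ~t) & ~(q & t | ~q & t))
= (~s | s) & (~s | s | ~t) & ~(q & t | ~q & t)
= (~s | s) & (~s | s | ~t) & ~t
= (~s | s) & ~t
= ~t

~t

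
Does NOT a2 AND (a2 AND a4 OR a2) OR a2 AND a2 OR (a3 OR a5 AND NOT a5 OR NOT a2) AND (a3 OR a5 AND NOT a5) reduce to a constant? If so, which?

no

NOT a2 AND (a2 AND a4 OR a2) OR a2 AND a2 OR (a3 OR a5 AND NOT a5 OR NOT a2) AND (a3 OR a5 AND NOT a5)
= NOT a2 AND a2 OR a2 AND a2 OR (a3 OR a5 AND NOT a5 OR NOT a2) AND (a3 OR a5 AND NOT a5)
= a2 OR (a3 OR a5 AND NOT a5 OR NOT a2) AND (a3 OR a5 AND NOT a5)
= a2 OR a3 OR a5 AND NOT a5
= a2 OR a3
This depends on a2, a3, so it is not a constant.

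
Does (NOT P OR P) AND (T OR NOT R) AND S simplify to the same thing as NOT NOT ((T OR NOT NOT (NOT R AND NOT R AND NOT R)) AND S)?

Yes

E1: (NOT P OR P) AND (T OR NOT R) AND S
    = (T OR NOT R) AND S   [complement / identity]
E2: NOT NOT ((T OR NOT NOT (NOT R AND NOT R AND NOT R)) AND S)
    = NOT NOT ((T OR NOT R AND NOT R AND NOT R) AND S)   [double negation]
    = NOT NOT ((T OR NOT R AND NOT R) AND S)   [idempotence]
    = (T OR NOT R AND NOT R) AND S   [double negation]
    = (T OR NOT R) AND S   [idempotence]
Both reduce to (T OR NOT R) AND S, so they are equivalent.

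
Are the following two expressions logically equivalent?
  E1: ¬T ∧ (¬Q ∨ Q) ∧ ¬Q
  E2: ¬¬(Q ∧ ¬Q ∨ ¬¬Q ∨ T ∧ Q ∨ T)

E1: ¬T ∧ (¬Q ∨ Q) ∧ ¬Q
    = ¬T ∧ ¬Q   (complement / identity)
E2: ¬¬(Q ∧ ¬Q ∨ ¬¬Q ∨ T ∧ Q ∨ T)
    = ¬¬(Q ∧ ¬Q ∨ ¬¬Q ∨ T)   (absorption)
    = Q ∧ ¬Q ∨ ¬¬Q ∨ T   (double negation)
    = ¬¬Q ∨ T   (complement / identity)
    = Q ∨ T   (double negation)
These differ: at Q=1, T=1, E1 = 0 but E2 = 1.

No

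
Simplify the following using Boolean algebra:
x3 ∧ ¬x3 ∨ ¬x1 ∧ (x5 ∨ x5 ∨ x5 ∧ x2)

¬x1 ∧ x5

x3 ∧ ¬x3 ∨ ¬x1 ∧ (x5 ∨ x5 ∨ x5 ∧ x2)
= ¬x1 ∧ (x5 ∨ x5 ∨ x5 ∧ x2)   [complement / identity]
= ¬x1 ∧ (x5 ∨ x5 ∧ x2)   [idempotence]
= ¬x1 ∧ x5   [absorption]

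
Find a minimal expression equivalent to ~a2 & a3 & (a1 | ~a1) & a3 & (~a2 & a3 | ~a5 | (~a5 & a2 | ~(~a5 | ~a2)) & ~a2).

~a2 & a3 & (a1 | ~a1) & a3 & (~a2 & a3 | ~a5 | (~a5 & a2 | ~(~a5 | ~a2)) & ~a2)
= ~a2 & a3 & a3 & (~a2 & a3 | ~a5 | (~a5 & a2 | ~(~a5 | ~a2)) & ~a2)   [complement / identity]
= ~a2 & a3 & a3 & (~a2 & a3 | ~a5 | (~a5 & a2 | a5 & a2) & ~a2)   [De Morgan]
= ~a2 & a3 & a3 & (~a2 & a3 | ~a5 | a2 & ~a2)   [distribution]
= ~a2 & a3 & (~a2 & a3 | ~a5 | a2 & ~a2)   [idempotence]
= ~a2 & a3 & (~a2 & a3 | ~a5)   [complement / identity]
= ~a2 & a3   [absorption]

~a2 & a3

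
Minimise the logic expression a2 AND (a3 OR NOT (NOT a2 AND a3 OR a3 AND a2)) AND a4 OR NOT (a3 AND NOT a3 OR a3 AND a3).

a2 AND a4 OR NOT a3

a2 AND (a3 OR NOT (NOT a2 AND a3 OR a3 AND a2)) AND a4 OR NOT (a3 AND NOT a3 OR a3 AND a3)
= a2 AND (a3 OR NOT a3) AND a4 OR NOT (a3 AND NOT a3 OR a3 AND a3)   — distribution
= a2 AND a4 OR NOT (a3 AND NOT a3 OR a3 AND a3)   — complement / identity
= a2 AND a4 OR NOT a3   — distribution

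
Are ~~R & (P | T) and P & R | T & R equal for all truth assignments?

E1: ~~R & (P | T)
    = R & (P | T)   (double negation)
E2: P & R | T & R
    = R & (P | T)   (distribution)
Both reduce to R & (P | T), so they are equivalent.

Yes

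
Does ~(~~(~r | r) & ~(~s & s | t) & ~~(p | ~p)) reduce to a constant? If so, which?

~(~~(~r | r) & ~(~s & s | t) & ~~(p | ~p))
= ~(~~(~r | r) & ~t & ~~(p | ~p))
= ~(~~(~r | r) & ~t & (p | ~p))
= ~((~r | r) & ~t & (p | ~p))
= ~((~r | r) & ~t)
= ~~t
= t
This depends on t, so it is not a constant.

no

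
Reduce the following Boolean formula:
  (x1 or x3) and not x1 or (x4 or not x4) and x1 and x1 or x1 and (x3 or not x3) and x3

(x1 or x3) and not x1 or (x4 or not x4) and x1 and x1 or x1 and (x3 or not x3) and x3
= (x1 or x3) and not x1 or x1 and x1 or x1 and (x3 or not x3) and x3   (complement / identity)
= (x1 or x3) and not x1 or x1 and x1 or x1 and x3   (complement / identity)
= (x1 or x3) and not x1 or x1 and (x1 or x3)   (distribution)
= x1 or x3   (distribution)

x1 or x3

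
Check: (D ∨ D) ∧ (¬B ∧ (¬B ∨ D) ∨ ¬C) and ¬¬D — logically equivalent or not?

No

E1: (D ∨ D) ∧ (¬B ∧ (¬B ∨ D) ∨ ¬C)
    = (D ∨ D) ∧ (¬B ∨ ¬C)   — absorption
    = D ∧ (¬B ∨ ¬C)   — idempotence
E2: ¬¬D
    = D   — double negation
These differ: at B=1, C=1, D=1, E1 = 0 but E2 = 1.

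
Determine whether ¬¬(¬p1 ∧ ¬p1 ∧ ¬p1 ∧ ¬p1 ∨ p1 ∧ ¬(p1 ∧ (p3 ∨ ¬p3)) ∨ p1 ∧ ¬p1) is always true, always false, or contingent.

contingent

¬¬(¬p1 ∧ ¬p1 ∧ ¬p1 ∧ ¬p1 ∨ p1 ∧ ¬(p1 ∧ (p3 ∨ ¬p3)) ∨ p1 ∧ ¬p1)
= ¬¬(¬p1 ∧ ¬p1 ∨ p1 ∧ ¬(p1 ∧ (p3 ∨ ¬p3)) ∨ p1 ∧ ¬p1)   — idempotence
= ¬p1 ∧ ¬p1 ∨ p1 ∧ ¬(p1 ∧ (p3 ∨ ¬p3)) ∨ p1 ∧ ¬p1   — double negation
= ¬p1 ∧ ¬p1 ∨ p1 ∧ ¬p1 ∨ p1 ∧ ¬p1   — complement / identity
= ¬p1 ∧ ¬p1 ∨ p1 ∧ ¬p1   — idempotence
= ¬p1   — distribution
This depends on p1, so it is not a constant.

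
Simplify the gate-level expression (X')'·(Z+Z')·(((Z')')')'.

(X')'·(Z+Z')·(((Z')')')'
= (X')'·(Z+Z')·(Z')'   — double negation
= X·(Z+Z')·(Z')'   — double negation
= X·(Z')'   — complement / identity
= X·Z   — double negation

X·Z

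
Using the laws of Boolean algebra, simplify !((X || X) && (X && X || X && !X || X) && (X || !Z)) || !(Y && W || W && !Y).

!X || !W

!((X || X) && (X && X || X && !X || X) && (X || !Z)) || !(Y && W || W && !Y)
= !((X || X) && (X || X) && (X || !Z)) || !(Y && W || W && !Y)
= !((X || X) && (X || X) && (X || !Z)) || !W
= !((X || X) && (X || !Z)) || !W
= !(X && !Z || X) || !W
= !X || !W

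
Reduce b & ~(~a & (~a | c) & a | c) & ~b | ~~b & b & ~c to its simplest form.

b & ~(~a & (~a | c) & a | c) & ~b | ~~b & b & ~c
= b & ~(~a & a | c) & ~b | ~~b & b & ~c
= b & ~c & ~b | ~~b & b & ~c
= b & ~c & ~b | b & b & ~c
= b & ~c

b & ~c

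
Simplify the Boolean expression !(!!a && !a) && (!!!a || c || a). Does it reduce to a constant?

true

!(!!a && !a) && (!!!a || c || a)
= (!a || a) && (!!!a || c || a)
= !a && (!!!a || c) || a
= !a && (!a || c) || a
= !a || a
= true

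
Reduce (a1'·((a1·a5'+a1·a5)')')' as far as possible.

(a1'·((a1·a5'+a1·a5)')')'
= (a1'·(a1')')'   — distribution
= a1+a1'   — De Morgan
= 1   — complement

1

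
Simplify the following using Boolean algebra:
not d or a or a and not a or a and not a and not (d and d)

not d or a

not d or a or a and not a or a and not a and not (d and d)
= not d or a or a and not a or a and not a and not d   (idempotence)
= not d or a or a and not a   (absorption)
= not d or a   (complement / identity)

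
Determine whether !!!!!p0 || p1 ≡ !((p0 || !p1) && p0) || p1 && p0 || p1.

Yes

E1: !!!!!p0 || p1
    = !!!p0 || p1   — double negation
    = !p0 || p1   — double negation
E2: !((p0 || !p1) && p0) || p1 && p0 || p1
    = !p0 || p1 && p0 || p1   — absorption
    = !p0 || p1   — absorption
Both reduce to !p0 || p1, so they are equivalent.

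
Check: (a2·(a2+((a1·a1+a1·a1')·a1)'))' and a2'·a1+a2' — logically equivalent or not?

Yes

E1: (a2·(a2+((a1·a1+a1·a1')·a1)'))'
    = (a2·(a2+(a1·a1)'))'   [distribution]
    = (a2·(a2+a1'))'   [idempotence]
    = a2'   [absorption]
E2: a2'·a1+a2'
    = a2'   [absorption]
Both reduce to a2', so they are equivalent.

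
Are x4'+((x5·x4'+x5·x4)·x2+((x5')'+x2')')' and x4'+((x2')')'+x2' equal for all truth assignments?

Yes

E1: x4'+((x5·x4'+x5·x4)·x2+((x5')'+x2')')'
    = x4'+((x5·x4'+x5·x4)·x2+x5'·x2)'
    = x4'+(x5·x2+x5'·x2)'
    = x4'+x2'
E2: x4'+((x2')')'+x2'
    = x4'+x2'+x2'
    = x4'+x2'
Both reduce to x4'+x2', so they are equivalent.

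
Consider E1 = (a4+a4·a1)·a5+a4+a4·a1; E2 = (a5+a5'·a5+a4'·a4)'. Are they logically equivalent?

No

E1: (a4+a4·a1)·a5+a4+a4·a1
    = a4+a4·a1   — absorption
    = a4   — absorption
E2: (a5+a5'·a5+a4'·a4)'
    = (a5+a5'·a5)'   — complement / identity
    = a5'   — complement / identity
These differ: at a1=0, a4=0, a5=0, E1 = 0 but E2 = 1.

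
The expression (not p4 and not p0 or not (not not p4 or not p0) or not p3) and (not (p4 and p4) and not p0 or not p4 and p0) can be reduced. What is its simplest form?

(not p4 and not p0 or not (not not p4 or not p0) or not p3) and (not (p4 and p4) and not p0 or not p4 and p0)
= (not p4 and not p0 or not p4 and p0 or not p3) and (not (p4 and p4) and not p0 or not p4 and p0)   — De Morgan
= (not p4 and not p0 or not p4 and p0 or not p3) and (not p4 and not p0 or not p4 and p0)   — idempotence
= not p4 and not p0 or not p4 and p0   — absorption
= not p4   — distribution

not p4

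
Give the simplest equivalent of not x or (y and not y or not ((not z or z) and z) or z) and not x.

not x

not x or (y and not y or not ((not z or z) and z) or z) and not x
= not x or (not ((not z or z) and z) or z) and not x
= not x or (not z or z) and not x
= not x or not x
= not x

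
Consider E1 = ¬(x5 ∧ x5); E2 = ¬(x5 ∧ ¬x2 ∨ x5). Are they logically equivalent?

Yes

E1: ¬(x5 ∧ x5)
    = ¬x5   — idempotence
E2: ¬(x5 ∧ ¬x2 ∨ x5)
    = ¬x5   — absorption
Both reduce to ¬x5, so they are equivalent.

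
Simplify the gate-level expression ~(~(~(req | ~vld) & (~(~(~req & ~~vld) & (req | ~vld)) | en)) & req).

~(~(~(req | ~vld) & (~(~(~req & ~~vld) & (req | ~vld)) | en)) & req)
= ~(~(~(req | ~vld) & (~((req | ~vld) & (req | ~vld)) | en)) & req)   [De Morgan]
= ~(~(~(req | ~vld) & (~(req | ~vld) | en)) & req)   [idempotence]
= ~(~~(req | ~vld) & req)   [absorption]
= ~((req | ~vld) & req)   [double negation]
= ~req   [absorption]

~req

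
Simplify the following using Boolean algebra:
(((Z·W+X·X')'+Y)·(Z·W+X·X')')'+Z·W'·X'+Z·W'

Z

(((Z·W+X·X')'+Y)·(Z·W+X·X')')'+Z·W'·X'+Z·W'
= ((Z·W+X·X')')'+Z·W'·X'+Z·W'   [absorption]
= ((Z·W+X·X')')'+Z·W'   [absorption]
= ((Z·W)')'+Z·W'   [complement / identity]
= Z·W+Z·W'   [double negation]
= Z   [distribution]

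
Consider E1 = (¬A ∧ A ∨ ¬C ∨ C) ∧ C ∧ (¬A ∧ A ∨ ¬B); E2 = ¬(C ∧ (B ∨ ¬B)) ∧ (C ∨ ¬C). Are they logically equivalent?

No

E1: (¬A ∧ A ∨ ¬C ∨ C) ∧ C ∧ (¬A ∧ A ∨ ¬B)
    = (¬C ∨ C) ∧ C ∧ (¬A ∧ A ∨ ¬B)   — complement / identity
    = (¬C ∨ C) ∧ C ∧ ¬B   — complement / identity
    = C ∧ ¬B   — complement / identity
E2: ¬(C ∧ (B ∨ ¬B)) ∧ (C ∨ ¬C)
    = ¬C ∧ (C ∨ ¬C)   — complement / identity
    = ¬C   — complement / identity
These differ: at A=0, B=0, C=0, E1 = 0 but E2 = 1.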